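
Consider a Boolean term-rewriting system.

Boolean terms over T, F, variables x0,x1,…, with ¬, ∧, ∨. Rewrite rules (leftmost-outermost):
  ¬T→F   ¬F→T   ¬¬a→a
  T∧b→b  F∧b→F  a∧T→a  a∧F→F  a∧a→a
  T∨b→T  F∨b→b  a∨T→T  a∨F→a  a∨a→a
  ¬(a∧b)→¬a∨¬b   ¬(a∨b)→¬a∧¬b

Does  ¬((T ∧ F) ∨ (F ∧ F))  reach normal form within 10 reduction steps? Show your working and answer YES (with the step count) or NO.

Answer: YES — reaches normal form T in 9 ≤ 10 steps

Working:
  start: ¬((T ∧ F) ∨ (F ∧ F))
  step 1: ¬(T ∧ F) ∧ ¬(F ∧ F)
  step 2: (¬T ∨ ¬F) ∧ ¬(F ∧ F)
  step 3: (F ∨ ¬F) ∧ ¬(F ∧ F)
  step 4: ¬F ∧ ¬(F ∧ F)
  step 5: T ∧ ¬(F ∧ F)
  step 6: ¬(F ∧ F)
  step 7: ¬F ∨ ¬F
  step 8: ¬F
  step 9: T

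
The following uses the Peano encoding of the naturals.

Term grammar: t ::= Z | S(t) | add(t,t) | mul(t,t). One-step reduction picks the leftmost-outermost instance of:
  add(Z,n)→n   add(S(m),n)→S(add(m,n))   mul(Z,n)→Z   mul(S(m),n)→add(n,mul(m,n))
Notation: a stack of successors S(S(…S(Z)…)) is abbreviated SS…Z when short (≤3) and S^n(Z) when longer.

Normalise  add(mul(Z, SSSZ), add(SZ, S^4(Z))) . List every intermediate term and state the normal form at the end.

Answer: normal form = S^5(Z)  (in 4 steps)

Reduction:
  start: add(mul(Z, SSSZ), add(SZ, S^4(Z)))
  [1] add(Z, add(SZ, S^4(Z)))
  [2] add(SZ, S^4(Z))
  [3] S(add(Z, S^4(Z)))
  [4] S^5(Z)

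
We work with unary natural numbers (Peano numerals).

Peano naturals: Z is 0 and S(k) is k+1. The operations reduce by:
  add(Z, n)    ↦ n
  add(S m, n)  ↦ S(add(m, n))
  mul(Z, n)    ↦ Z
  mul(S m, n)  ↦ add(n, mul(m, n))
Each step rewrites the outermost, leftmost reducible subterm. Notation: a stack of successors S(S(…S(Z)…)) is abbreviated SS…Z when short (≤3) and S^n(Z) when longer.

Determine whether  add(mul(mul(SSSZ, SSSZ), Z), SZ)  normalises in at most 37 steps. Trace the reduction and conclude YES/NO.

Answer: YES — reaches normal form SZ in 36 ≤ 37 steps

Working:
  start: add(mul(mul(SSSZ, SSSZ), Z), SZ)
  →1  add(mul(add(SSSZ, mul(SSZ, SSSZ)), Z), SZ)
  →2  add(mul(S(add(SSZ, mul(SSZ, SSSZ))), Z), SZ)
  →3  add(add(Z, mul(add(SSZ, mul(SSZ, SSSZ)), Z)), SZ)
  →4  add(mul(add(SSZ, mul(SSZ, SSSZ)), Z), SZ)
  →5  add(mul(S(add(SZ, mul(SSZ, SSSZ))), Z), SZ)
  →6  add(add(Z, mul(add(SZ, mul(SSZ, SSSZ)), Z)), SZ)
  →7  add(mul(add(SZ, mul(SSZ, SSSZ)), Z), SZ)
  →8  add(mul(S(add(Z, mul(SSZ, SSSZ))), Z), SZ)
  →9  add(add(Z, mul(add(Z, mul(SSZ, SSSZ)), Z)), SZ)
  →10  add(mul(add(Z, mul(SSZ, SSSZ)), Z), SZ)
  →11  add(mul(mul(SSZ, SSSZ), Z), SZ)
  →12  add(mul(add(SSSZ, mul(SZ, SSSZ)), Z), SZ)
  →13  add(mul(S(add(SSZ, mul(SZ, SSSZ))), Z), SZ)
  →14  add(add(Z, mul(add(SSZ, mul(SZ, SSSZ)), Z)), SZ)
  →15  add(mul(add(SSZ, mul(SZ, SSSZ)), Z), SZ)
  →16  add(mul(S(add(SZ, mul(SZ, SSSZ))), Z), SZ)
  →17  add(add(Z, mul(add(SZ, mul(SZ, SSSZ)), Z)), SZ)
  →18  add(mul(add(SZ, mul(SZ, SSSZ)), Z), SZ)
  →19  add(mul(S(add(Z, mul(SZ, SSSZ))), Z), SZ)
  →20  add(add(Z, mul(add(Z, mul(SZ, SSSZ)), Z)), SZ)
  →21  add(mul(add(Z, mul(SZ, SSSZ)), Z), SZ)
  →22  add(mul(mul(SZ, SSSZ), Z), SZ)
  →23  add(mul(add(SSSZ, mul(Z, SSSZ)), Z), SZ)
  →24  add(mul(S(add(SSZ, mul(Z, SSSZ))), Z), SZ)
  →25  add(add(Z, mul(add(SSZ, mul(Z, SSSZ)), Z)), SZ)
  →26  add(mul(add(SSZ, mul(Z, SSSZ)), Z), SZ)
  →27  add(mul(S(add(SZ, mul(Z, SSSZ))), Z), SZ)
  →28  add(add(Z, mul(add(SZ, mul(Z, SSSZ)), Z)), SZ)
  →29  add(mul(add(SZ, mul(Z, SSSZ)), Z), SZ)
  →30  add(mul(S(add(Z, mul(Z, SSSZ))), Z), SZ)
  →31  add(add(Z, mul(add(Z, mul(Z, SSSZ)), Z)), SZ)
  →32  add(mul(add(Z, mul(Z, SSSZ)), Z), SZ)
  →33  add(mul(mul(Z, SSSZ), Z), SZ)
  →34  add(mul(Z, Z), SZ)
  →35  add(Z, SZ)
  →36  SZ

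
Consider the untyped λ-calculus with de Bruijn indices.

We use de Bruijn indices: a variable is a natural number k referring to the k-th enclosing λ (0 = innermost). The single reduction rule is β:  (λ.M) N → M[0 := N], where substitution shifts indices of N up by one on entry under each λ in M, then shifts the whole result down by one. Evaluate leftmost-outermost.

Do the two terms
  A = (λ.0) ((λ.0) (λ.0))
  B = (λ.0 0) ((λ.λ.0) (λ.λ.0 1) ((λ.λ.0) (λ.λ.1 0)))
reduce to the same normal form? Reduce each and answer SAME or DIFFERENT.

Term A:
  start: (λ.0) ((λ.0) (λ.0))
  →1  (λ.0) (λ.0)
  →2  λ.0

Term B:
  start: (λ.0 0) ((λ.λ.0) (λ.λ.0 1) ((λ.λ.0) (λ.λ.1 0)))
  →1  (λ.λ.0) (λ.λ.0 1) ((λ.λ.0) (λ.λ.1 0)) ((λ.λ.0) (λ.λ.0 1) ((λ.λ.0) (λ.λ.1 0)))
  →2  (λ.0) ((λ.λ.0) (λ.λ.1 0)) ((λ.λ.0) (λ.λ.0 1) ((λ.λ.0) (λ.λ.1 0)))
  →3  (λ.λ.0) (λ.λ.1 0) ((λ.λ.0) (λ.λ.0 1) ((λ.λ.0) (λ.λ.1 0)))
  →4  (λ.0) ((λ.λ.0) (λ.λ.0 1) ((λ.λ.0) (λ.λ.1 0)))
  →5  (λ.λ.0) (λ.λ.0 1) ((λ.λ.0) (λ.λ.1 0))
  →6  (λ.0) ((λ.λ.0) (λ.λ.1 0))
  →7  (λ.λ.0) (λ.λ.1 0)
  →8  λ.0

Answer: SAME — A ⇓ λ.0, B ⇓ λ.0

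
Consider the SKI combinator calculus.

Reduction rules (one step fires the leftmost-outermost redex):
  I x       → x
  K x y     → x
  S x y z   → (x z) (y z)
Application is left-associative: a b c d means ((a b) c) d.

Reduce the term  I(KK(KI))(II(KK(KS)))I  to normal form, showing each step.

  start: I(KK(KI))(II(KK(KS)))I
  [1] KK(KI)(II(KK(KS)))I
  [2] K(II(KK(KS)))I
  [3] II(KK(KS))
  [4] I(KK(KS))
  [5] KK(KS)
  [6] K

Answer: normal form = K  (in 6 steps)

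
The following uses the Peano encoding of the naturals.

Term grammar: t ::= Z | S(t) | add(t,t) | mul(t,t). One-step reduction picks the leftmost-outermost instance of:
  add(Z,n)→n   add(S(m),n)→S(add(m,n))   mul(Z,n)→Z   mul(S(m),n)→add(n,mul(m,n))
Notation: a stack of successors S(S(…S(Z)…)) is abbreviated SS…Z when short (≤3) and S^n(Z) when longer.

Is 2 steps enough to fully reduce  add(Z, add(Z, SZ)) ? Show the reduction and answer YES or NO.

Answer: YES — reaches normal form SZ in 2 ≤ 2 steps

Reduction:
  start: add(Z, add(Z, SZ))
  [1] add(Z, SZ)
  [2] SZ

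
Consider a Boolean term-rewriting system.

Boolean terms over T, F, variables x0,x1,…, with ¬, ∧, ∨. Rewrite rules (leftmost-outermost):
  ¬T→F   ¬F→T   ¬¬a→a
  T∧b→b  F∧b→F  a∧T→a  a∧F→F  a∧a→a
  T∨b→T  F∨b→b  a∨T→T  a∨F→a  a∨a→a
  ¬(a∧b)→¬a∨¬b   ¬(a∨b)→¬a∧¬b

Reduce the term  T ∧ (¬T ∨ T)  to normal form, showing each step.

  start: T ∧ (¬T ∨ T)
  [1] ¬T ∨ T
  [2] T

Answer: normal form = T  (in 2 steps)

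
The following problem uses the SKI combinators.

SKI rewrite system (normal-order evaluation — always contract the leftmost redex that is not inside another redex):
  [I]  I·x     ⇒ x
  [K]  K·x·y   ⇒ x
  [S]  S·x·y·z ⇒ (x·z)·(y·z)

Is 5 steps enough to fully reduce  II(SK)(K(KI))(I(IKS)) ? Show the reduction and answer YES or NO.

  start: II(SK)(K(KI))(I(IKS))
  step 1: I(SK)(K(KI))(I(IKS))
  step 2: SK(K(KI))(I(IKS))
  step 3: K(I(IKS))(K(KI)(I(IKS)))
  step 4: I(IKS)
  step 5: IKS

Answer: NO — after 5 steps the term is IKS, not yet normal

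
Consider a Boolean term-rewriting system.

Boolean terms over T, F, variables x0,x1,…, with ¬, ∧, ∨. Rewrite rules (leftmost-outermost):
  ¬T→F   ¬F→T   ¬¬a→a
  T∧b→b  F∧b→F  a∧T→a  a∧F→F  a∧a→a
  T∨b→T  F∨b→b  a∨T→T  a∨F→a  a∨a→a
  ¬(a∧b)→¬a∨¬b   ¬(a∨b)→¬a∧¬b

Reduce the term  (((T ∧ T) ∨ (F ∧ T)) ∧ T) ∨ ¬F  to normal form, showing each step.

Answer: normal form = T  (in 4 steps)

Working:
  start: (((T ∧ T) ∨ (F ∧ T)) ∧ T) ∨ ¬F
  [1] ((T ∧ T) ∨ (F ∧ T)) ∨ ¬F
  [2] (T ∨ (F ∧ T)) ∨ ¬F
  [3] T ∨ ¬F
  [4] T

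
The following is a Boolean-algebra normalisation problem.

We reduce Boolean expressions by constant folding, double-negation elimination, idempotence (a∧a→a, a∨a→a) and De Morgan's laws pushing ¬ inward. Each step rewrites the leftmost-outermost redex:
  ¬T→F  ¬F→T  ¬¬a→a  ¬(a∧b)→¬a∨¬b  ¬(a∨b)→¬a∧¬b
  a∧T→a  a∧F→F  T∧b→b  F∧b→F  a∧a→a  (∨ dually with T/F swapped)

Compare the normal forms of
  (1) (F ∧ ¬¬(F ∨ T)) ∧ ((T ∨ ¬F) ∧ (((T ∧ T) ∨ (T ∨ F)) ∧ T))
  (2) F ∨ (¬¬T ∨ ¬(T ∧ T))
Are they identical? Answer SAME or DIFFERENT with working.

Answer: DIFFERENT — A ⇓ F, B ⇓ T

Reduction:
Term A:
  start: (F ∧ ¬¬(F ∨ T)) ∧ ((T ∨ ¬F) ∧ (((T ∧ T) ∨ (T ∨ F)) ∧ T))
  →1  F ∧ ((T ∨ ¬F) ∧ (((T ∧ T) ∨ (T ∨ F)) ∧ T))
  →2  F

Term B:
  start: F ∨ (¬¬T ∨ ¬(T ∧ T))
  →1  ¬¬T ∨ ¬(T ∧ T)
  →2  T ∨ ¬(T ∧ T)
  →3  T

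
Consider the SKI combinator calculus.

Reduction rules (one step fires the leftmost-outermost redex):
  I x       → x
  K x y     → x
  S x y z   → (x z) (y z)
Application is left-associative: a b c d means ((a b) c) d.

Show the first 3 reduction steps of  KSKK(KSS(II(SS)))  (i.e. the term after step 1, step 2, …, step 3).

  start: KSKK(KSS(II(SS)))
  [1] SK(KSS(II(SS)))
  [2] SK(S(II(SS)))
  [3] SK(S(I(SS)))

Answer: after 3 steps: SK(S(I(SS)))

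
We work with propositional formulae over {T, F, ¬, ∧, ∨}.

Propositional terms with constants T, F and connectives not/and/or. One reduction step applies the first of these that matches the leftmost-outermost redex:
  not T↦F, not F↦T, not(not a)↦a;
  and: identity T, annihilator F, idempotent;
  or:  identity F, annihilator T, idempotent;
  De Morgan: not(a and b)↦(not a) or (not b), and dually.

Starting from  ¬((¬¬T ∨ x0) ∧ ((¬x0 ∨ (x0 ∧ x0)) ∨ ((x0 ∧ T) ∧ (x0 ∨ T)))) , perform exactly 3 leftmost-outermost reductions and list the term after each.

Answer: after 3 steps: (¬T ∧ ¬x0) ∨ ¬((¬x0 ∨ (x0 ∧ x0)) ∨ ((x0 ∧ T) ∧ (x0 ∨ T)))

Working:
  start: ¬((¬¬T ∨ x0) ∧ ((¬x0 ∨ (x0 ∧ x0)) ∨ ((x0 ∧ T) ∧ (x0 ∨ T))))
  [1] ¬(¬¬T ∨ x0) ∨ ¬((¬x0 ∨ (x0 ∧ x0)) ∨ ((x0 ∧ T) ∧ (x0 ∨ T)))
  [2] (¬¬¬T ∧ ¬x0) ∨ ¬((¬x0 ∨ (x0 ∧ x0)) ∨ ((x0 ∧ T) ∧ (x0 ∨ T)))
  [3] (¬T ∧ ¬x0) ∨ ¬((¬x0 ∨ (x0 ∧ x0)) ∨ ((x0 ∧ T) ∧ (x0 ∨ T)))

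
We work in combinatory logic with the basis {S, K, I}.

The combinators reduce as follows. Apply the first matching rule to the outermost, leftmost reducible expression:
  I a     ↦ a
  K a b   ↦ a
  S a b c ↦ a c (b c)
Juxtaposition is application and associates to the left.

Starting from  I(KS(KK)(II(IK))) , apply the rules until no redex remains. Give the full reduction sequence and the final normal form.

Answer: normal form = SK  (in 5 steps)

Reduction:
  start: I(KS(KK)(II(IK)))
  step 1: KS(KK)(II(IK))
  step 2: S(II(IK))
  step 3: S(I(IK))
  step 4: S(IK)
  step 5: SK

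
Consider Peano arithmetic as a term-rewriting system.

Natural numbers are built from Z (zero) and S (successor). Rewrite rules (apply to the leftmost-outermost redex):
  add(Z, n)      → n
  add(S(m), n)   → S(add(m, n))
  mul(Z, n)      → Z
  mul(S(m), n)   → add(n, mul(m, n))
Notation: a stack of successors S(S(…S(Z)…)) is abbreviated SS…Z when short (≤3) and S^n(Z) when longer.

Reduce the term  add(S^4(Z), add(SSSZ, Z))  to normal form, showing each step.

  start: add(S^4(Z), add(SSSZ, Z))
  →1  S(add(SSSZ, add(SSSZ, Z)))
  →2  S(S(add(SSZ, add(SSSZ, Z))))
  →3  S(S(S(add(SZ, add(SSSZ, Z)))))
  →4  S(S(S(S(add(Z, add(SSSZ, Z))))))
  →5  S(S(S(S(add(SSSZ, Z)))))
  →6  S(S(S(S(S(add(SSZ, Z))))))
  →7  S(S(S(S(S(S(add(SZ, Z)))))))
  →8  S(S(S(S(S(S(S(add(Z, Z))))))))
  →9  S^7(Z)

Answer: normal form = S^7(Z)  (in 9 steps)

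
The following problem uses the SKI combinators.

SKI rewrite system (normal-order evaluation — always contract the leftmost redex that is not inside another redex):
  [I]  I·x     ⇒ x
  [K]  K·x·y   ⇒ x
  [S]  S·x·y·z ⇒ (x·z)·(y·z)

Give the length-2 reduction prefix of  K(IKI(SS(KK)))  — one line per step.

  start: K(IKI(SS(KK)))
  [1] K(KI(SS(KK)))
  [2] KI

Answer: after 2 steps: KI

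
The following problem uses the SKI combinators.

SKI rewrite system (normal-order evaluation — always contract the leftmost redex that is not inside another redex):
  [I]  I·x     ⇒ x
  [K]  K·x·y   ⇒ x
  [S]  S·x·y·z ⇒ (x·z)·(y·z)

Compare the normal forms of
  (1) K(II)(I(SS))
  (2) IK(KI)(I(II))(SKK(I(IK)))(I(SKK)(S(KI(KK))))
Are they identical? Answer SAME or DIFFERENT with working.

Term A:
  start: K(II)(I(SS))
  [1] II
  [2] I

Term B:
  start: IK(KI)(I(II))(SKK(I(IK)))(I(SKK)(S(KI(KK))))
  [1] K(KI)(I(II))(SKK(I(IK)))(I(SKK)(S(KI(KK))))
  [2] KI(SKK(I(IK)))(I(SKK)(S(KI(KK))))
  [3] I(I(SKK)(S(KI(KK))))
  [4] I(SKK)(S(KI(KK)))
  [5] SKK(S(KI(KK)))
  [6] K(S(KI(KK)))(K(S(KI(KK))))
  [7] S(KI(KK))
  [8] SI

Answer: DIFFERENT — A ⇓ I, B ⇓ SI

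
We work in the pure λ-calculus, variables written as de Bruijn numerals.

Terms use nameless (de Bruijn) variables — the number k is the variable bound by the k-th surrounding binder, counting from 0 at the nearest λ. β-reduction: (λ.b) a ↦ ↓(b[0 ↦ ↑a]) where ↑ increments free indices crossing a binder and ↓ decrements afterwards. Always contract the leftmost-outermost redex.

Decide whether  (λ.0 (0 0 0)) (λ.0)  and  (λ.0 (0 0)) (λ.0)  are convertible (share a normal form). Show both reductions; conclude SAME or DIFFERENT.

Answer: SAME — A ⇓ λ.0, B ⇓ λ.0

Reduction:
Term A:
  start: (λ.0 (0 0 0)) (λ.0)
  [1] (λ.0) ((λ.0) (λ.0) (λ.0))
  [2] (λ.0) (λ.0) (λ.0)
  [3] (λ.0) (λ.0)
  [4] λ.0

Term B:
  start: (λ.0 (0 0)) (λ.0)
  [1] (λ.0) ((λ.0) (λ.0))
  [2] (λ.0) (λ.0)
  [3] λ.0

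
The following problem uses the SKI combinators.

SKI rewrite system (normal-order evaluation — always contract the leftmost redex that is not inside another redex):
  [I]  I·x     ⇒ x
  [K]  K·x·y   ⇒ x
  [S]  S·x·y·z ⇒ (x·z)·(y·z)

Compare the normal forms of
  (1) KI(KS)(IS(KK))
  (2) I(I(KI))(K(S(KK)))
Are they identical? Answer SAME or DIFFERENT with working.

Answer: DIFFERENT — A ⇓ S(KK), B ⇓ I

Reduction:
Term A:
  start: KI(KS)(IS(KK))
  [1] I(IS(KK))
  [2] IS(KK)
  [3] S(KK)

Term B:
  start: I(I(KI))(K(S(KK)))
  [1] I(KI)(K(S(KK)))
  [2] KI(K(S(KK)))
  [3] I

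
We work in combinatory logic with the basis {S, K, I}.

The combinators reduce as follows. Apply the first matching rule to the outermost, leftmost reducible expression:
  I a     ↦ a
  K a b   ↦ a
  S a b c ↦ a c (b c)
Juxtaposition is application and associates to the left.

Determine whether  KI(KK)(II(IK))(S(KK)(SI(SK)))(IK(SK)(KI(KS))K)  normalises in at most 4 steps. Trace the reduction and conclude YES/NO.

  start: KI(KK)(II(IK))(S(KK)(SI(SK)))(IK(SK)(KI(KS))K)
  →1  I(II(IK))(S(KK)(SI(SK)))(IK(SK)(KI(KS))K)
  →2  II(IK)(S(KK)(SI(SK)))(IK(SK)(KI(KS))K)
  →3  I(IK)(S(KK)(SI(SK)))(IK(SK)(KI(KS))K)
  →4  IK(S(KK)(SI(SK)))(IK(SK)(KI(KS))K)

Answer: NO — after 4 steps the term is IK(S(KK)(SI(SK)))(IK(SK)(KI(KS))K), not yet normal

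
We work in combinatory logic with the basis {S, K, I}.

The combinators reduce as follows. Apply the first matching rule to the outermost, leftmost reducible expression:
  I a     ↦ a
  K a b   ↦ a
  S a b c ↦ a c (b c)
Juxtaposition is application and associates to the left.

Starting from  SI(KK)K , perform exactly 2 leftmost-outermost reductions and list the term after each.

  start: SI(KK)K
  →1  IK(KKK)
  →2  K(KKK)

Answer: after 2 steps: K(KKK)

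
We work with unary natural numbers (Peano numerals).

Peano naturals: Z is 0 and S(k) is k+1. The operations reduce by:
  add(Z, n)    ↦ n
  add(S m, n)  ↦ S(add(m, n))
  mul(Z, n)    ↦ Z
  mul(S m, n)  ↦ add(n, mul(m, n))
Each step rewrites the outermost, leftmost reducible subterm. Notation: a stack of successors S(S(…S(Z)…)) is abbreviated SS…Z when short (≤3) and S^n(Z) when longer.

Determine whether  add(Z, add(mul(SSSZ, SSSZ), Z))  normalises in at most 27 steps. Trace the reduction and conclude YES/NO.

  start: add(Z, add(mul(SSSZ, SSSZ), Z))
  →1  add(mul(SSSZ, SSSZ), Z)
  →2  add(add(SSSZ, mul(SSZ, SSSZ)), Z)
  →3  add(S(add(SSZ, mul(SSZ, SSSZ))), Z)
  →4  S(add(add(SSZ, mul(SSZ, SSSZ)), Z))
  →5  S(add(S(add(SZ, mul(SSZ, SSSZ))), Z))
  →6  S(S(add(add(SZ, mul(SSZ, SSSZ)), Z)))
  →7  S(S(add(S(add(Z, mul(SSZ, SSSZ))), Z)))
  →8  S(S(S(add(add(Z, mul(SSZ, SSSZ)), Z))))
  →9  S(S(S(add(mul(SSZ, SSSZ), Z))))
  →10  S(S(S(add(add(SSSZ, mul(SZ, SSSZ)), Z))))
  →11  S(S(S(add(S(add(SSZ, mul(SZ, SSSZ))), Z))))
  →12  S(S(S(S(add(add(SSZ, mul(SZ, SSSZ)), Z)))))
  →13  S(S(S(S(add(S(add(SZ, mul(SZ, SSSZ))), Z)))))
  →14  S(S(S(S(S(add(add(SZ, mul(SZ, SSSZ)), Z))))))
  →15  S(S(S(S(S(add(S(add(Z, mul(SZ, SSSZ))), Z))))))
  →16  S(S(S(S(S(S(add(add(Z, mul(SZ, SSSZ)), Z)))))))
  →17  S(S(S(S(S(S(add(mul(SZ, SSSZ), Z)))))))
  →18  S(S(S(S(S(S(add(add(SSSZ, mul(Z, SSSZ)), Z)))))))
  →19  S(S(S(S(S(S(add(S(add(SSZ, mul(Z, SSSZ))), Z)))))))
  →20  S(S(S(S(S(S(S(add(add(SSZ, mul(Z, SSSZ)), Z))))))))
  →21  S(S(S(S(S(S(S(add(S(add(SZ, mul(Z, SSSZ))), Z))))))))
  →22  S(S(S(S(S(S(S(S(add(add(SZ, mul(Z, SSSZ)), Z)))))))))
  →23  S(S(S(S(S(S(S(S(add(S(add(Z, mul(Z, SSSZ))), Z)))))))))
  →24  S(S(S(S(S(S(S(S(S(add(add(Z, mul(Z, SSSZ)), Z))))))))))
  →25  S(S(S(S(S(S(S(S(S(add(mul(Z, SSSZ), Z))))))))))
  →26  S(S(S(S(S(S(S(S(S(add(Z, Z))))))))))
  →27  S^9(Z)

Answer: YES — reaches normal form S^9(Z) in 27 ≤ 27 steps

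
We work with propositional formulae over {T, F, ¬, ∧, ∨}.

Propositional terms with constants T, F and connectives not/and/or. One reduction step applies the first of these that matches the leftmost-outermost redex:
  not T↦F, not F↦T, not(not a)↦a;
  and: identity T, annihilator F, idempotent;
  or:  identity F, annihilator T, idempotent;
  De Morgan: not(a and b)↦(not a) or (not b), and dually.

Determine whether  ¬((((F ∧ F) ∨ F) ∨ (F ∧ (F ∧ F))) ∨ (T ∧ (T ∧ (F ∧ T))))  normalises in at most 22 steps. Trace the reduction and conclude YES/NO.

  start: ¬((((F ∧ F) ∨ F) ∨ (F ∧ (F ∧ F))) ∨ (T ∧ (T ∧ (F ∧ T))))
  →1  ¬(((F ∧ F) ∨ F) ∨ (F ∧ (F ∧ F))) ∧ ¬(T ∧ (T ∧ (F ∧ T)))
  →2  (¬((F ∧ F) ∨ F) ∧ ¬(F ∧ (F ∧ F))) ∧ ¬(T ∧ (T ∧ (F ∧ T)))
  →3  ((¬(F ∧ F) ∧ ¬F) ∧ ¬(F ∧ (F ∧ F))) ∧ ¬(T ∧ (T ∧ (F ∧ T)))
  →4  (((¬F ∨ ¬F) ∧ ¬F) ∧ ¬(F ∧ (F ∧ F))) ∧ ¬(T ∧ (T ∧ (F ∧ T)))
  →5  ((¬F ∧ ¬F) ∧ ¬(F ∧ (F ∧ F))) ∧ ¬(T ∧ (T ∧ (F ∧ T)))
  →6  (¬F ∧ ¬(F ∧ (F ∧ F))) ∧ ¬(T ∧ (T ∧ (F ∧ T)))
  →7  (T ∧ ¬(F ∧ (F ∧ F))) ∧ ¬(T ∧ (T ∧ (F ∧ T)))
  →8  ¬(F ∧ (F ∧ F)) ∧ ¬(T ∧ (T ∧ (F ∧ T)))
  →9  (¬F ∨ ¬(F ∧ F)) ∧ ¬(T ∧ (T ∧ (F ∧ T)))
  →10  (T ∨ ¬(F ∧ F)) ∧ ¬(T ∧ (T ∧ (F ∧ T)))
  →11  T ∧ ¬(T ∧ (T ∧ (F ∧ T)))
  →12  ¬(T ∧ (T ∧ (F ∧ T)))
  →13  ¬T ∨ ¬(T ∧ (F ∧ T))
  →14  F ∨ ¬(T ∧ (F ∧ T))
  →15  ¬(T ∧ (F ∧ T))
  →16  ¬T ∨ ¬(F ∧ T)
  →17  F ∨ ¬(F ∧ T)
  →18  ¬(F ∧ T)
  →19  ¬F ∨ ¬T
  →20  T ∨ ¬T
  →21  T

Answer: YES — reaches normal form T in 21 ≤ 22 steps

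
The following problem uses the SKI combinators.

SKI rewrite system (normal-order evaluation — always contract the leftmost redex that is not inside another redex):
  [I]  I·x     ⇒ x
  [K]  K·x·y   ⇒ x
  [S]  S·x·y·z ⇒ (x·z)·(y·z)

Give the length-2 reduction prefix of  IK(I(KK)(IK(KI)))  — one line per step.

Answer: after 2 steps: K(KK(IK(KI)))

Reduction:
  start: IK(I(KK)(IK(KI)))
  [1] K(I(KK)(IK(KI)))
  [2] K(KK(IK(KI)))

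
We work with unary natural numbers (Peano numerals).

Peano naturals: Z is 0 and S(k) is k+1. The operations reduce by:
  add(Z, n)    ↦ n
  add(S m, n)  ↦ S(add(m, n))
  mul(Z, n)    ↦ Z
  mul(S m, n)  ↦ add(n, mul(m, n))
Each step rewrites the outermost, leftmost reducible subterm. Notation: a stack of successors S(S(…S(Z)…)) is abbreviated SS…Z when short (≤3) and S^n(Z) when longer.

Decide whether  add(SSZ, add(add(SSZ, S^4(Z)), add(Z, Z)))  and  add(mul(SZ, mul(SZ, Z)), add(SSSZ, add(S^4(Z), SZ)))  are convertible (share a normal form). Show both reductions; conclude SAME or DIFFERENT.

Term A:
  start: add(SSZ, add(add(SSZ, S^4(Z)), add(Z, Z)))
  [1] S(add(SZ, add(add(SSZ, S^4(Z)), add(Z, Z))))
  [2] S(S(add(Z, add(add(SSZ, S^4(Z)), add(Z, Z)))))
  [3] S(S(add(add(SSZ, S^4(Z)), add(Z, Z))))
  [4] S(S(add(S(add(SZ, S^4(Z))), add(Z, Z))))
  [5] S(S(S(add(add(SZ, S^4(Z)), add(Z, Z)))))
  [6] S(S(S(add(S(add(Z, S^4(Z))), add(Z, Z)))))
  [7] S(S(S(S(add(add(Z, S^4(Z)), add(Z, Z))))))
  [8] S(S(S(S(add(S^4(Z), add(Z, Z))))))
  [9] S(S(S(S(S(add(SSSZ, add(Z, Z)))))))
  [10] S(S(S(S(S(S(add(SSZ, add(Z, Z))))))))
  [11] S(S(S(S(S(S(S(add(SZ, add(Z, Z)))))))))
  [12] S(S(S(S(S(S(S(S(add(Z, add(Z, Z))))))))))
  [13] S(S(S(S(S(S(S(S(add(Z, Z)))))))))
  [14] S^8(Z)

Term B:
  start: add(mul(SZ, mul(SZ, Z)), add(SSSZ, add(S^4(Z), SZ)))
  [1] add(add(mul(SZ, Z), mul(Z, mul(SZ, Z))), add(SSSZ, add(S^4(Z), SZ)))
  [2] add(add(add(Z, mul(Z, Z)), mul(Z, mul(SZ, Z))), add(SSSZ, add(S^4(Z), SZ)))
  [3] add(add(mul(Z, Z), mul(Z, mul(SZ, Z))), add(SSSZ, add(S^4(Z), SZ)))
  [4] add(add(Z, mul(Z, mul(SZ, Z))), add(SSSZ, add(S^4(Z), SZ)))
  [5] add(mul(Z, mul(SZ, Z)), add(SSSZ, add(S^4(Z), SZ)))
  [6] add(Z, add(SSSZ, add(S^4(Z), SZ)))
  [7] add(SSSZ, add(S^4(Z), SZ))
  [8] S(add(SSZ, add(S^4(Z), SZ)))
  [9] S(S(add(SZ, add(S^4(Z), SZ))))
  [10] S(S(S(add(Z, add(S^4(Z), SZ)))))
  [11] S(S(S(add(S^4(Z), SZ))))
  [12] S(S(S(S(add(SSSZ, SZ)))))
  [13] S(S(S(S(S(add(SSZ, SZ))))))
  [14] S(S(S(S(S(S(add(SZ, SZ)))))))
  [15] S(S(S(S(S(S(S(add(Z, SZ))))))))
  [16] S^8(Z)

Answer: SAME — A ⇓ S^8(Z), B ⇓ S^8(Z)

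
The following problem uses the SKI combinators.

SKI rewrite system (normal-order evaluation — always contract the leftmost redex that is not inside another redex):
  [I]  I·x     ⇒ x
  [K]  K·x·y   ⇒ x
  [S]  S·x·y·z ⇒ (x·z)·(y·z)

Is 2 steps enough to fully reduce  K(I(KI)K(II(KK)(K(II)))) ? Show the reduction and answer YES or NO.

  start: K(I(KI)K(II(KK)(K(II))))
  →1  K(KIK(II(KK)(K(II))))
  →2  K(I(II(KK)(K(II))))

Answer: NO — after 2 steps the term is K(I(II(KK)(K(II)))), not yet normal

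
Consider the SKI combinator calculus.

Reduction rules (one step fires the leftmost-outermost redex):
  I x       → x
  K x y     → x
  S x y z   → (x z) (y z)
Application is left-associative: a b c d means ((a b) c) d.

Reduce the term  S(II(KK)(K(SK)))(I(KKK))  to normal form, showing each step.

Answer: normal form = SKK  (in 5 steps)

Working:
  start: S(II(KK)(K(SK)))(I(KKK))
  [1] S(I(KK)(K(SK)))(I(KKK))
  [2] S(KK(K(SK)))(I(KKK))
  [3] SK(I(KKK))
  [4] SK(KKK)
  [5] SKK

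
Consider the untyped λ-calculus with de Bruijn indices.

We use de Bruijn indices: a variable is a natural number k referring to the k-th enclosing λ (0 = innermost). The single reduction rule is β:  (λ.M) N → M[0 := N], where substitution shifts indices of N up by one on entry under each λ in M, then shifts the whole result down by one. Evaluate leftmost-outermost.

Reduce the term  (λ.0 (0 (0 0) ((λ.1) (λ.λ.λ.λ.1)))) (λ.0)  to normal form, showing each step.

  start: (λ.0 (0 (0 0) ((λ.1) (λ.λ.λ.λ.1)))) (λ.0)
  step 1: (λ.0) ((λ.0) ((λ.0) (λ.0)) ((λ.λ.0) (λ.λ.λ.λ.1)))
  step 2: (λ.0) ((λ.0) (λ.0)) ((λ.λ.0) (λ.λ.λ.λ.1))
  step 3: (λ.0) (λ.0) ((λ.λ.0) (λ.λ.λ.λ.1))
  step 4: (λ.0) ((λ.λ.0) (λ.λ.λ.λ.1))
  step 5: (λ.λ.0) (λ.λ.λ.λ.1)
  step 6: λ.0

Answer: normal form = λ.0  (in 6 steps)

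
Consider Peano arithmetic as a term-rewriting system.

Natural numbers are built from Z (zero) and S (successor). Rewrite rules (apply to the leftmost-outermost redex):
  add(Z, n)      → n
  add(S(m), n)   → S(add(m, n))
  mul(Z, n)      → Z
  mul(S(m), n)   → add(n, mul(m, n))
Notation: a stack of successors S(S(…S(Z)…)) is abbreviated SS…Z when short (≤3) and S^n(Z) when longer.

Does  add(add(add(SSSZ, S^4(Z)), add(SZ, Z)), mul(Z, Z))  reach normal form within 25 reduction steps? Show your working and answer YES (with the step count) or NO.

  start: add(add(add(SSSZ, S^4(Z)), add(SZ, Z)), mul(Z, Z))
  [1] add(add(S(add(SSZ, S^4(Z))), add(SZ, Z)), mul(Z, Z))
  [2] add(S(add(add(SSZ, S^4(Z)), add(SZ, Z))), mul(Z, Z))
  [3] S(add(add(add(SSZ, S^4(Z)), add(SZ, Z)), mul(Z, Z)))
  [4] S(add(add(S(add(SZ, S^4(Z))), add(SZ, Z)), mul(Z, Z)))
  [5] S(add(S(add(add(SZ, S^4(Z)), add(SZ, Z))), mul(Z, Z)))
  [6] S(S(add(add(add(SZ, S^4(Z)), add(SZ, Z)), mul(Z, Z))))
  [7] S(S(add(add(S(add(Z, S^4(Z))), add(SZ, Z)), mul(Z, Z))))
  [8] S(S(add(S(add(add(Z, S^4(Z)), add(SZ, Z))), mul(Z, Z))))
  [9] S(S(S(add(add(add(Z, S^4(Z)), add(SZ, Z)), mul(Z, Z)))))
  [10] S(S(S(add(add(S^4(Z), add(SZ, Z)), mul(Z, Z)))))
  [11] S(S(S(add(S(add(SSSZ, add(SZ, Z))), mul(Z, Z)))))
  [12] S(S(S(S(add(add(SSSZ, add(SZ, Z)), mul(Z, Z))))))
  [13] S(S(S(S(add(S(add(SSZ, add(SZ, Z))), mul(Z, Z))))))
  [14] S(S(S(S(S(add(add(SSZ, add(SZ, Z)), mul(Z, Z)))))))
  [15] S(S(S(S(S(add(S(add(SZ, add(SZ, Z))), mul(Z, Z)))))))
  [16] S(S(S(S(S(S(add(add(SZ, add(SZ, Z)), mul(Z, Z))))))))
  [17] S(S(S(S(S(S(add(S(add(Z, add(SZ, Z))), mul(Z, Z))))))))
  [18] S(S(S(S(S(S(S(add(add(Z, add(SZ, Z)), mul(Z, Z)))))))))
  [19] S(S(S(S(S(S(S(add(add(SZ, Z), mul(Z, Z)))))))))
  [20] S(S(S(S(S(S(S(add(S(add(Z, Z)), mul(Z, Z)))))))))
  [21] S(S(S(S(S(S(S(S(add(add(Z, Z), mul(Z, Z))))))))))
  [22] S(S(S(S(S(S(S(S(add(Z, mul(Z, Z))))))))))
  [23] S(S(S(S(S(S(S(S(mul(Z, Z)))))))))
  [24] S^8(Z)

Answer: YES — reaches normal form S^8(Z) in 24 ≤ 25 steps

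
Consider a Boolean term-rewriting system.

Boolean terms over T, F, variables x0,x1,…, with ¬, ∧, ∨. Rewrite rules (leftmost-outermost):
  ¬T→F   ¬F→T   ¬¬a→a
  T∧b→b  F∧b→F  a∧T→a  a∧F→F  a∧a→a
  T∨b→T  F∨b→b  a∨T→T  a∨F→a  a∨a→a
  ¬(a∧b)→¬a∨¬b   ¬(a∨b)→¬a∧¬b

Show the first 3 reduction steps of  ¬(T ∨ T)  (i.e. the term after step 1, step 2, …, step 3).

Answer: after 3 steps: F

Reduction:
  start: ¬(T ∨ T)
  →1  ¬T ∧ ¬T
  →2  ¬T
  →3  F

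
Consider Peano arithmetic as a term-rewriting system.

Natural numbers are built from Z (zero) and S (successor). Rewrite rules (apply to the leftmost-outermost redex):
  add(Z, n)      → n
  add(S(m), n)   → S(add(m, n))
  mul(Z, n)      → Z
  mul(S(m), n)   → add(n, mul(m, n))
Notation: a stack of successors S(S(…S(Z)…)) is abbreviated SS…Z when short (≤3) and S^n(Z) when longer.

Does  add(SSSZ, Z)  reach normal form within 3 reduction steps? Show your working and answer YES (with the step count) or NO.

Answer: NO — after 3 steps the term is S(S(S(add(Z, Z)))), not yet normal

Reduction:
  start: add(SSSZ, Z)
  →1  S(add(SSZ, Z))
  →2  S(S(add(SZ, Z)))
  →3  S(S(S(add(Z, Z))))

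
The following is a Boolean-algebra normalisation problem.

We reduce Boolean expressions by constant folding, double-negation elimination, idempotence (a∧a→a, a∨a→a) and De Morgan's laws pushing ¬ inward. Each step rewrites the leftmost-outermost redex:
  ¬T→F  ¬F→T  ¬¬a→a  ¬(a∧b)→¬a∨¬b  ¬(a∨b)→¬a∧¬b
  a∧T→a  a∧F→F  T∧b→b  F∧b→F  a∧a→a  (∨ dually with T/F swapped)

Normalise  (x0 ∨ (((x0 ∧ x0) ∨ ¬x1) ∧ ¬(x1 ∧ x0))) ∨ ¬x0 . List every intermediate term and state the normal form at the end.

Answer: normal form = (x0 ∨ ((x0 ∨ ¬x1) ∧ (¬x1 ∨ ¬x0))) ∨ ¬x0  (in 2 steps)

Working:
  start: (x0 ∨ (((x0 ∧ x0) ∨ ¬x1) ∧ ¬(x1 ∧ x0))) ∨ ¬x0
  →1  (x0 ∨ ((x0 ∨ ¬x1) ∧ ¬(x1 ∧ x0))) ∨ ¬x0
  →2  (x0 ∨ ((x0 ∨ ¬x1) ∧ (¬x1 ∨ ¬x0))) ∨ ¬x0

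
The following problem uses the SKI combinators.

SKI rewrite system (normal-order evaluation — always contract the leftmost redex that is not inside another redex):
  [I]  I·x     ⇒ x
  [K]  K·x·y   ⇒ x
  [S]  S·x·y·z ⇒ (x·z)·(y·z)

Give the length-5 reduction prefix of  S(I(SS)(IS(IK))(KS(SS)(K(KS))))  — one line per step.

  start: S(I(SS)(IS(IK))(KS(SS)(K(KS))))
  step 1: S(SS(IS(IK))(KS(SS)(K(KS))))
  step 2: S(S(KS(SS)(K(KS)))(IS(IK)(KS(SS)(K(KS)))))
  step 3: S(S(S(K(KS)))(IS(IK)(KS(SS)(K(KS)))))
  step 4: S(S(S(K(KS)))(S(IK)(KS(SS)(K(KS)))))
  step 5: S(S(S(K(KS)))(SK(KS(SS)(K(KS)))))

Answer: after 5 steps: S(S(S(K(KS)))(SK(KS(SS)(K(KS)))))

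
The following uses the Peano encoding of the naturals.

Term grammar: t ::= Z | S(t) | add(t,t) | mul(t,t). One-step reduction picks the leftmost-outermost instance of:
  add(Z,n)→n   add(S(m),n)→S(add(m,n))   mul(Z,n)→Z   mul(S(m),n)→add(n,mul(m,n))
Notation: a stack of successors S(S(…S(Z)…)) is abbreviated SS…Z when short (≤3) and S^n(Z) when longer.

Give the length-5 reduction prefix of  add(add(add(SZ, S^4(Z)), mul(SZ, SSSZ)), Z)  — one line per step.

  start: add(add(add(SZ, S^4(Z)), mul(SZ, SSSZ)), Z)
  [1] add(add(S(add(Z, S^4(Z))), mul(SZ, SSSZ)), Z)
  [2] add(S(add(add(Z, S^4(Z)), mul(SZ, SSSZ))), Z)
  [3] S(add(add(add(Z, S^4(Z)), mul(SZ, SSSZ)), Z))
  [4] S(add(add(S^4(Z), mul(SZ, SSSZ)), Z))
  [5] S(add(S(add(SSSZ, mul(SZ, SSSZ))), Z))

Answer: after 5 steps: S(add(S(add(SSSZ, mul(SZ, SSSZ))), Z))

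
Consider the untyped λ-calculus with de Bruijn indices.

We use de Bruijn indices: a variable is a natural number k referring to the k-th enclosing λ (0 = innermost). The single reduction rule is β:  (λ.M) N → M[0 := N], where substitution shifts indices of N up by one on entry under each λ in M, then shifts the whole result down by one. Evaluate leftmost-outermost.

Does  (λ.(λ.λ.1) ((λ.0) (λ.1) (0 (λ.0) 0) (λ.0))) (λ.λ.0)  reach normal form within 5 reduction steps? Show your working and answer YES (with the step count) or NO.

  start: (λ.(λ.λ.1) ((λ.0) (λ.1) (0 (λ.0) 0) (λ.0))) (λ.λ.0)
  step 1: (λ.λ.1) ((λ.0) (λ.λ.λ.0) ((λ.λ.0) (λ.0) (λ.λ.0)) (λ.0))
  step 2: λ.(λ.0) (λ.λ.λ.0) ((λ.λ.0) (λ.0) (λ.λ.0)) (λ.0)
  step 3: λ.(λ.λ.λ.0) ((λ.λ.0) (λ.0) (λ.λ.0)) (λ.0)
  step 4: λ.(λ.λ.0) (λ.0)
  step 5: λ.λ.0

Answer: YES — reaches normal form λ.λ.0 in 5 ≤ 5 steps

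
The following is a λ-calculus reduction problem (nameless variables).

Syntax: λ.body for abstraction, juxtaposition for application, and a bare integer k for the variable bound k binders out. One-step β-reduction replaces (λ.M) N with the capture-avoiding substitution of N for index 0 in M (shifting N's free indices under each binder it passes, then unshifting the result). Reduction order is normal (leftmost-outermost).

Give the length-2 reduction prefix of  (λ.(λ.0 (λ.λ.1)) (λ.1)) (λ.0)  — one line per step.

  start: (λ.(λ.0 (λ.λ.1)) (λ.1)) (λ.0)
  step 1: (λ.0 (λ.λ.1)) (λ.λ.0)
  step 2: (λ.λ.0) (λ.λ.1)

Answer: after 2 steps: (λ.λ.0) (λ.λ.1)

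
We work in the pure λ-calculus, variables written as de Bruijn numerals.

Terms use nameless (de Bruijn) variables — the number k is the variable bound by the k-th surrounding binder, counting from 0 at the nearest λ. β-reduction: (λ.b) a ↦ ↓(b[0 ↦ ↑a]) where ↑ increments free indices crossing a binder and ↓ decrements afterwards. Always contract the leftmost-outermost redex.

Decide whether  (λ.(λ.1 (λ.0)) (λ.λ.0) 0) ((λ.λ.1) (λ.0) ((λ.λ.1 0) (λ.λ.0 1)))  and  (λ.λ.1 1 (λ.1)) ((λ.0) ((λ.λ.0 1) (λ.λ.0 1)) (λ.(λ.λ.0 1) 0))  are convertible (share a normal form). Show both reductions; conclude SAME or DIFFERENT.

Answer: SAME — A ⇓ λ.0, B ⇓ λ.0

Working:
Term A:
  start: (λ.(λ.1 (λ.0)) (λ.λ.0) 0) ((λ.λ.1) (λ.0) ((λ.λ.1 0) (λ.λ.0 1)))
  [1] (λ.(λ.λ.1) (λ.0) ((λ.λ.1 0) (λ.λ.0 1)) (λ.0)) (λ.λ.0) ((λ.λ.1) (λ.0) ((λ.λ.1 0) (λ.λ.0 1)))
  [2] (λ.λ.1) (λ.0) ((λ.λ.1 0) (λ.λ.0 1)) (λ.0) ((λ.λ.1) (λ.0) ((λ.λ.1 0) (λ.λ.0 1)))
  [3] (λ.λ.0) ((λ.λ.1 0) (λ.λ.0 1)) (λ.0) ((λ.λ.1) (λ.0) ((λ.λ.1 0) (λ.λ.0 1)))
  [4] (λ.0) (λ.0) ((λ.λ.1) (λ.0) ((λ.λ.1 0) (λ.λ.0 1)))
  [5] (λ.0) ((λ.λ.1) (λ.0) ((λ.λ.1 0) (λ.λ.0 1)))
  [6] (λ.λ.1) (λ.0) ((λ.λ.1 0) (λ.λ.0 1))
  [7] (λ.λ.0) ((λ.λ.1 0) (λ.λ.0 1))
  [8] λ.0

Term B:
  start: (λ.λ.1 1 (λ.1)) ((λ.0) ((λ.λ.0 1) (λ.λ.0 1)) (λ.(λ.λ.0 1) 0))
  [1] λ.(λ.0) ((λ.λ.0 1) (λ.λ.0 1)) (λ.(λ.λ.0 1) 0) ((λ.0) ((λ.λ.0 1) (λ.λ.0 1)) (λ.(λ.λ.0 1) 0)) (λ.1)
  [2] λ.(λ.λ.0 1) (λ.λ.0 1) (λ.(λ.λ.0 1) 0) ((λ.0) ((λ.λ.0 1) (λ.λ.0 1)) (λ.(λ.λ.0 1) 0)) (λ.1)
  [3] λ.(λ.0 (λ.λ.0 1)) (λ.(λ.λ.0 1) 0) ((λ.0) ((λ.λ.0 1) (λ.λ.0 1)) (λ.(λ.λ.0 1) 0)) (λ.1)
  [4] λ.(λ.(λ.λ.0 1) 0) (λ.λ.0 1) ((λ.0) ((λ.λ.0 1) (λ.λ.0 1)) (λ.(λ.λ.0 1) 0)) (λ.1)
  [5] λ.(λ.λ.0 1) (λ.λ.0 1) ((λ.0) ((λ.λ.0 1) (λ.λ.0 1)) (λ.(λ.λ.0 1) 0)) (λ.1)
  [6] λ.(λ.0 (λ.λ.0 1)) ((λ.0) ((λ.λ.0 1) (λ.λ.0 1)) (λ.(λ.λ.0 1) 0)) (λ.1)
  [7] λ.(λ.0) ((λ.λ.0 1) (λ.λ.0 1)) (λ.(λ.λ.0 1) 0) (λ.λ.0 1) (λ.1)
  [8] λ.(λ.λ.0 1) (λ.λ.0 1) (λ.(λ.λ.0 1) 0) (λ.λ.0 1) (λ.1)
  [9] λ.(λ.0 (λ.λ.0 1)) (λ.(λ.λ.0 1) 0) (λ.λ.0 1) (λ.1)
  [10] λ.(λ.(λ.λ.0 1) 0) (λ.λ.0 1) (λ.λ.0 1) (λ.1)
  [11] λ.(λ.λ.0 1) (λ.λ.0 1) (λ.λ.0 1) (λ.1)
  [12] λ.(λ.0 (λ.λ.0 1)) (λ.λ.0 1) (λ.1)
  [13] λ.(λ.λ.0 1) (λ.λ.0 1) (λ.1)
  [14] λ.(λ.0 (λ.λ.0 1)) (λ.1)
  [15] λ.(λ.1) (λ.λ.0 1)
  [16] λ.0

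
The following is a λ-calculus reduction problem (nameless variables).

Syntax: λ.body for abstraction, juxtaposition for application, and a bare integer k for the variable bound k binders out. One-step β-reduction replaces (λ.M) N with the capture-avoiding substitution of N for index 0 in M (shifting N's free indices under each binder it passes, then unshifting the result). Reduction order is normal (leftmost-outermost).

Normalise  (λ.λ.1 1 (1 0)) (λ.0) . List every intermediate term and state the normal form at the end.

  start: (λ.λ.1 1 (1 0)) (λ.0)
  →1  λ.(λ.0) (λ.0) ((λ.0) 0)
  →2  λ.(λ.0) ((λ.0) 0)
  →3  λ.(λ.0) 0
  →4  λ.0

Answer: normal form = λ.0  (in 4 steps)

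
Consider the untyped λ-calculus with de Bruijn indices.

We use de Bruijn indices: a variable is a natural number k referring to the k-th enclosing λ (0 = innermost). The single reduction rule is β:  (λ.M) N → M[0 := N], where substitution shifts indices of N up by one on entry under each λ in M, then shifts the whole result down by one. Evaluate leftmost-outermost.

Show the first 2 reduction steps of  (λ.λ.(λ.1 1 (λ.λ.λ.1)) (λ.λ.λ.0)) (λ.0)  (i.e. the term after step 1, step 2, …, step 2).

Answer: after 2 steps: λ.0 0 (λ.λ.λ.1)

Working:
  start: (λ.λ.(λ.1 1 (λ.λ.λ.1)) (λ.λ.λ.0)) (λ.0)
  [1] λ.(λ.1 1 (λ.λ.λ.1)) (λ.λ.λ.0)
  [2] λ.0 0 (λ.λ.λ.1)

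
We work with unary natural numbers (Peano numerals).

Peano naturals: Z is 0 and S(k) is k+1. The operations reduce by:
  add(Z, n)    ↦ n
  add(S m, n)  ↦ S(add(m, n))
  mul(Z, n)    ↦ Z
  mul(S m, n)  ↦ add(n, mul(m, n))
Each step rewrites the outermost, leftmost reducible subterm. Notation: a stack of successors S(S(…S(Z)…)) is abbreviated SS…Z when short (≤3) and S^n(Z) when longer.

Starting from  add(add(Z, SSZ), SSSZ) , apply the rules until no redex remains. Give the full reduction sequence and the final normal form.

  start: add(add(Z, SSZ), SSSZ)
  →1  add(SSZ, SSSZ)
  →2  S(add(SZ, SSSZ))
  →3  S(S(add(Z, SSSZ)))
  →4  S^5(Z)

Answer: normal form = S^5(Z)  (in 4 steps)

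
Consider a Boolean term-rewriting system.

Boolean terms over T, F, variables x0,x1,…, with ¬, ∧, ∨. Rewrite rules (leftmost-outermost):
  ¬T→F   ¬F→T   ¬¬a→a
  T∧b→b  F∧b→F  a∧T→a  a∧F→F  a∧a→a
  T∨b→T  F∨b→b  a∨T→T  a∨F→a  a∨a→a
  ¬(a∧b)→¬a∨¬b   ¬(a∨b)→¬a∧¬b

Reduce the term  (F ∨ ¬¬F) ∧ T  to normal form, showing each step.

  start: (F ∨ ¬¬F) ∧ T
  →1  F ∨ ¬¬F
  →2  ¬¬F
  →3  F

Answer: normal form = F  (in 3 steps)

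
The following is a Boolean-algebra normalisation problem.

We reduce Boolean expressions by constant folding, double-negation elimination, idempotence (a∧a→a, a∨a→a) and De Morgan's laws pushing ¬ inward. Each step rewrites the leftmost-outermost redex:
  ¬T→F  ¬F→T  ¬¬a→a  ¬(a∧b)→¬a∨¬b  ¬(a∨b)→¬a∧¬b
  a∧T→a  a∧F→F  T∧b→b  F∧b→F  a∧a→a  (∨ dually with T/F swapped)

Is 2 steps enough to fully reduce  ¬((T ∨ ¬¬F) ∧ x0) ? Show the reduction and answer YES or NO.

Answer: NO — after 2 steps the term is (¬T ∧ ¬¬¬F) ∨ ¬x0, not yet normal

Reduction:
  start: ¬((T ∨ ¬¬F) ∧ x0)
  [1] ¬(T ∨ ¬¬F) ∨ ¬x0
  [2] (¬T ∧ ¬¬¬F) ∨ ¬x0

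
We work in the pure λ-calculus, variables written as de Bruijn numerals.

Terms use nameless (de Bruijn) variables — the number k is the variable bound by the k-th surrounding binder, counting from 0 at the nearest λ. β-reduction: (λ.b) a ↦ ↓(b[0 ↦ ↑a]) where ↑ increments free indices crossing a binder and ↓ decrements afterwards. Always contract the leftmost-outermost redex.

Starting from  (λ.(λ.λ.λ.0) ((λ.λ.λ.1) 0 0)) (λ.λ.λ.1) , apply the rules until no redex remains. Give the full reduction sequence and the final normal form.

Answer: normal form = λ.λ.0  (in 2 steps)

Derivation:
  start: (λ.(λ.λ.λ.0) ((λ.λ.λ.1) 0 0)) (λ.λ.λ.1)
  →1  (λ.λ.λ.0) ((λ.λ.λ.1) (λ.λ.λ.1) (λ.λ.λ.1))
  →2  λ.λ.0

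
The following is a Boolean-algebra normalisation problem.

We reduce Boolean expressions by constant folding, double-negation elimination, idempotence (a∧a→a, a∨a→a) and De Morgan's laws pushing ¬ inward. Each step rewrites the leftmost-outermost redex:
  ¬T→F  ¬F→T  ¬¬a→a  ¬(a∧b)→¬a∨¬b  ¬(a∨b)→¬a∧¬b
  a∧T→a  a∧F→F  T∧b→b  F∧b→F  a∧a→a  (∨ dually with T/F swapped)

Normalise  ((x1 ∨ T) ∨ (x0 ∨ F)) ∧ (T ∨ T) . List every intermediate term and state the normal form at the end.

  start: ((x1 ∨ T) ∨ (x0 ∨ F)) ∧ (T ∨ T)
  step 1: (T ∨ (x0 ∨ F)) ∧ (T ∨ T)
  step 2: T ∧ (T ∨ T)
  step 3: T ∨ T
  step 4: T

Answer: normal form = T  (in 4 steps)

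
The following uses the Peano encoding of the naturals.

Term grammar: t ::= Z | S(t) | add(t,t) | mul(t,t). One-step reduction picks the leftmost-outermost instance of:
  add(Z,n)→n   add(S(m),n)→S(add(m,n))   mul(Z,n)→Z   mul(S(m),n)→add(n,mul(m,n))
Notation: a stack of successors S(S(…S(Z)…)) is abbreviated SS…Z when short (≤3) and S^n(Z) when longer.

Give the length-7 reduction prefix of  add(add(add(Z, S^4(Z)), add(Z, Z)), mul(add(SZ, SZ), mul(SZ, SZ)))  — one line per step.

  start: add(add(add(Z, S^4(Z)), add(Z, Z)), mul(add(SZ, SZ), mul(SZ, SZ)))
  step 1: add(add(S^4(Z), add(Z, Z)), mul(add(SZ, SZ), mul(SZ, SZ)))
  step 2: add(S(add(SSSZ, add(Z, Z))), mul(add(SZ, SZ), mul(SZ, SZ)))
  step 3: S(add(add(SSSZ, add(Z, Z)), mul(add(SZ, SZ), mul(SZ, SZ))))
  step 4: S(add(S(add(SSZ, add(Z, Z))), mul(add(SZ, SZ), mul(SZ, SZ))))
  step 5: S(S(add(add(SSZ, add(Z, Z)), mul(add(SZ, SZ), mul(SZ, SZ)))))
  step 6: S(S(add(S(add(SZ, add(Z, Z))), mul(add(SZ, SZ), mul(SZ, SZ)))))
  step 7: S(S(S(add(add(SZ, add(Z, Z)), mul(add(SZ, SZ), mul(SZ, SZ))))))

Answer: after 7 steps: S(S(S(add(add(SZ, add(Z, Z)), mul(add(SZ, SZ), mul(SZ, SZ))))))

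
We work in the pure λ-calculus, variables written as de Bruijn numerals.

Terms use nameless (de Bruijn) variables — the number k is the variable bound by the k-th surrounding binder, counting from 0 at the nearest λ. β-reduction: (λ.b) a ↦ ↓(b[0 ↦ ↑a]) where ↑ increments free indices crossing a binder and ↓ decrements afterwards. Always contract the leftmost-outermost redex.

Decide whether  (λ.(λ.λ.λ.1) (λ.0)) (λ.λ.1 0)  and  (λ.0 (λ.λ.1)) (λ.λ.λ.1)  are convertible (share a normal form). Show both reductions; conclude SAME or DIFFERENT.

Answer: SAME — A ⇓ λ.λ.1, B ⇓ λ.λ.1

Working:
Term A:
  start: (λ.(λ.λ.λ.1) (λ.0)) (λ.λ.1 0)
  →1  (λ.λ.λ.1) (λ.0)
  →2  λ.λ.1

Term B:
  start: (λ.0 (λ.λ.1)) (λ.λ.λ.1)
  →1  (λ.λ.λ.1) (λ.λ.1)
  →2  λ.λ.1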